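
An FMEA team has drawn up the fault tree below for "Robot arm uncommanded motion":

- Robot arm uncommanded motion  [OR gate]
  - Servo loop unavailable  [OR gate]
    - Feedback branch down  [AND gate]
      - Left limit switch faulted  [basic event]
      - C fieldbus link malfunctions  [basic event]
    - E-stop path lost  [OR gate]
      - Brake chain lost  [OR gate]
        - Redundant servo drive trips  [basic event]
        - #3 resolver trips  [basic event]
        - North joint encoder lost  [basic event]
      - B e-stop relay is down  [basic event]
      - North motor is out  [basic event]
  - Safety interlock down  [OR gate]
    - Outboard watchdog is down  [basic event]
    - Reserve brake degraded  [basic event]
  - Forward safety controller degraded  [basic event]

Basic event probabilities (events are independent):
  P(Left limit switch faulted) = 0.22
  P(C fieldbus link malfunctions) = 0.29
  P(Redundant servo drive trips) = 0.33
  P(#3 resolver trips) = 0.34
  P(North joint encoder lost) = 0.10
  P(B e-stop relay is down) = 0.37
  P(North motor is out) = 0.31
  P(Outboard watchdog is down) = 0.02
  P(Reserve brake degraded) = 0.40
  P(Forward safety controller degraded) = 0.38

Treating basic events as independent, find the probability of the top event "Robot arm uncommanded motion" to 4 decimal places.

0.9410

P(Feedback branch down) [AND] = 0.22 × 0.29 = 0.063800
P(Brake chain lost) [OR] = 1 − (1−0.33) × (1−0.34) × (1−0.10) = 0.602020
P(E-stop path lost) [OR] = 1 − (1−0.602020) × (1−0.37) × (1−0.31) = 0.826998
P(Servo loop unavailable) [OR] = 1 − (1−0.063800) × (1−0.826998) = 0.838036
P(Safety interlock down) [OR] = 1 − (1−0.02) × (1−0.40) = 0.412000
P(Robot arm uncommanded motion) [OR] = 1 − (1−0.838036) × (1−0.412000) × (1−0.38) = 0.940954
Rounded to 4 decimal places: P(Robot arm uncommanded motion) ≈ 0.9410.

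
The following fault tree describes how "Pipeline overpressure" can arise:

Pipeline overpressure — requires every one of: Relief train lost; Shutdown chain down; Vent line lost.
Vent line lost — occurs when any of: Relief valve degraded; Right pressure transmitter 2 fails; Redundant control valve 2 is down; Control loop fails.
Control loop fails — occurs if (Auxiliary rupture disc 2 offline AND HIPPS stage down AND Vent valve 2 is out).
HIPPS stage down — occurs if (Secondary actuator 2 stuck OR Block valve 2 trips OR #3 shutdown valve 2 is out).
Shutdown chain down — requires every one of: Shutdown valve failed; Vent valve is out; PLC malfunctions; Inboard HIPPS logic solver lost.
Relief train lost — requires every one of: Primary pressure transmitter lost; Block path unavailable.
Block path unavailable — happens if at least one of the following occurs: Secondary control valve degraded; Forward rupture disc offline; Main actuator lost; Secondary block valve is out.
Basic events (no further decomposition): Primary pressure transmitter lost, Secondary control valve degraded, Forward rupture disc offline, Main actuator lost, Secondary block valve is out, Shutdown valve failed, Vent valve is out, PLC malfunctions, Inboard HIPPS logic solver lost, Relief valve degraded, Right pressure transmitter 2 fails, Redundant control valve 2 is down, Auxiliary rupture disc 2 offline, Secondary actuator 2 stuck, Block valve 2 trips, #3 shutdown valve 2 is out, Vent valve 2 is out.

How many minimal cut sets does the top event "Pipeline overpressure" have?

24

Block path unavailable [OR]: union of children's cut sets → 4 cut set(s).
Relief train lost [AND]: one cut set from each child combined → 1 × 4 = 4 cut set(s).
Shutdown chain down [AND]: one cut set from each child combined → 1 × 1 × 1 × 1 = 1 cut set(s).
HIPPS stage down [OR]: union of children's cut sets → 3 cut set(s).
Control loop fails [AND]: one cut set from each child combined → 1 × 3 × 1 = 3 cut set(s).
Vent line lost [OR]: union of children's cut sets → 6 cut set(s).
Pipeline overpressure [AND]: one cut set from each child combined → 4 × 1 × 6 = 24 cut set(s).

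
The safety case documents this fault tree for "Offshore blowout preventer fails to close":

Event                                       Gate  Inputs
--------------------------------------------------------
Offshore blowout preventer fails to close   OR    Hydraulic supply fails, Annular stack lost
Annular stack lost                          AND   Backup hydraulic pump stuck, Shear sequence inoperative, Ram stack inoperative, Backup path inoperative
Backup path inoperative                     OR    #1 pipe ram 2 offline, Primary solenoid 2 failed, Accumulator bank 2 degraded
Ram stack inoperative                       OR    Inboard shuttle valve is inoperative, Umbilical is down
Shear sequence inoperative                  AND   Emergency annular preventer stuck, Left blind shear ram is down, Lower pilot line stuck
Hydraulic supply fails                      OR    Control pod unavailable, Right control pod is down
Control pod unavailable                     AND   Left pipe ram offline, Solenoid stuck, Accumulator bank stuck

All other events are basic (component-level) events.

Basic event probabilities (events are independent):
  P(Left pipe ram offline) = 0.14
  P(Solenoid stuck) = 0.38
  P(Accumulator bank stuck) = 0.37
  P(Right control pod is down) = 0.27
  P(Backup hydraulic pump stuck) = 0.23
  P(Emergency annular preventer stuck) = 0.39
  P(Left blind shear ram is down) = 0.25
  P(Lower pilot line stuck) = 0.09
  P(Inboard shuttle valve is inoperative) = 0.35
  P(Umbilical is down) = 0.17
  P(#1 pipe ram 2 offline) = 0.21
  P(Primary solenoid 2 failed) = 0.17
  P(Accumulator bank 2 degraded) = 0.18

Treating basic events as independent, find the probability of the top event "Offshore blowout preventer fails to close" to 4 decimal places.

P(Control pod unavailable) [AND] = 0.14 × 0.38 × 0.37 = 0.019684
P(Hydraulic supply fails) [OR] = 1 − (1−0.019684) × (1−0.27) = 0.284369
P(Shear sequence inoperative) [AND] = 0.39 × 0.25 × 0.09 = 0.008775
P(Ram stack inoperative) [OR] = 1 − (1−0.35) × (1−0.17) = 0.460500
P(Backup path inoperative) [OR] = 1 − (1−0.21) × (1−0.17) × (1−0.18) = 0.462326
P(Annular stack lost) [AND] = 0.23 × 0.008775 × 0.460500 × 0.462326 = 0.000430
P(Offshore blowout preventer fails to close) [OR] = 1 − (1−0.284369) × (1−0.000430) = 0.284677
Rounded to 4 decimal places: P(Offshore blowout preventer fails to close) ≈ 0.2847.

0.2847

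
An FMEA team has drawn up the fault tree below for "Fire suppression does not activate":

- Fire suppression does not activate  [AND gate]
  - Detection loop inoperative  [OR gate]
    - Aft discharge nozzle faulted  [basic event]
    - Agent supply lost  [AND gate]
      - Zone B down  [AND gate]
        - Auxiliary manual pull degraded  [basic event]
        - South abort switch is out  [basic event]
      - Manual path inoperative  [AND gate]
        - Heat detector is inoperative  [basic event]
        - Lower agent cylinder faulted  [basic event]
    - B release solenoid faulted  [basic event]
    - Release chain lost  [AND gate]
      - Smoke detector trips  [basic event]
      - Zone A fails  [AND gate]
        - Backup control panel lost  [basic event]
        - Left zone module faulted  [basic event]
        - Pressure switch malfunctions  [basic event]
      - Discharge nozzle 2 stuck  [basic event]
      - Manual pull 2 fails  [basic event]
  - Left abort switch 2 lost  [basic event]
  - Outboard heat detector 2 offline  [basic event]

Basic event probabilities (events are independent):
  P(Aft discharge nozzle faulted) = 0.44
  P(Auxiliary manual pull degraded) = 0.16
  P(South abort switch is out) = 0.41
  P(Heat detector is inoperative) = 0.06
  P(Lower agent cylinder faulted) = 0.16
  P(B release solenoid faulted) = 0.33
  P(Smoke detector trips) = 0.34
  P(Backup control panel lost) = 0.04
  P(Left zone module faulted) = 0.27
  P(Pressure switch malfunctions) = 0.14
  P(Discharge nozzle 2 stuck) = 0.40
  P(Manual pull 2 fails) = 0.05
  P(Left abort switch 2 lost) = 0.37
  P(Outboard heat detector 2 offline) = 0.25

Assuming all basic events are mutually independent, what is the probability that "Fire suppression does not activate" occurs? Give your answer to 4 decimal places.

P(Zone B down) [AND] = 0.16 × 0.41 = 0.065600
P(Manual path inoperative) [AND] = 0.06 × 0.16 = 0.009600
P(Agent supply lost) [AND] = 0.065600 × 0.009600 = 0.000630
P(Zone A fails) [AND] = 0.04 × 0.27 × 0.14 = 0.001512
P(Release chain lost) [AND] = 0.34 × 0.001512 × 0.40 × 0.05 = 0.000010
P(Detection loop inoperative) [OR] = 1 − (1−0.44) × (1−0.000630) × (1−0.33) × (1−0.000010) = 0.625040
P(Fire suppression does not activate) [AND] = 0.625040 × 0.37 × 0.25 = 0.057816
Rounded to 4 decimal places: P(Fire suppression does not activate) ≈ 0.0578.

0.0578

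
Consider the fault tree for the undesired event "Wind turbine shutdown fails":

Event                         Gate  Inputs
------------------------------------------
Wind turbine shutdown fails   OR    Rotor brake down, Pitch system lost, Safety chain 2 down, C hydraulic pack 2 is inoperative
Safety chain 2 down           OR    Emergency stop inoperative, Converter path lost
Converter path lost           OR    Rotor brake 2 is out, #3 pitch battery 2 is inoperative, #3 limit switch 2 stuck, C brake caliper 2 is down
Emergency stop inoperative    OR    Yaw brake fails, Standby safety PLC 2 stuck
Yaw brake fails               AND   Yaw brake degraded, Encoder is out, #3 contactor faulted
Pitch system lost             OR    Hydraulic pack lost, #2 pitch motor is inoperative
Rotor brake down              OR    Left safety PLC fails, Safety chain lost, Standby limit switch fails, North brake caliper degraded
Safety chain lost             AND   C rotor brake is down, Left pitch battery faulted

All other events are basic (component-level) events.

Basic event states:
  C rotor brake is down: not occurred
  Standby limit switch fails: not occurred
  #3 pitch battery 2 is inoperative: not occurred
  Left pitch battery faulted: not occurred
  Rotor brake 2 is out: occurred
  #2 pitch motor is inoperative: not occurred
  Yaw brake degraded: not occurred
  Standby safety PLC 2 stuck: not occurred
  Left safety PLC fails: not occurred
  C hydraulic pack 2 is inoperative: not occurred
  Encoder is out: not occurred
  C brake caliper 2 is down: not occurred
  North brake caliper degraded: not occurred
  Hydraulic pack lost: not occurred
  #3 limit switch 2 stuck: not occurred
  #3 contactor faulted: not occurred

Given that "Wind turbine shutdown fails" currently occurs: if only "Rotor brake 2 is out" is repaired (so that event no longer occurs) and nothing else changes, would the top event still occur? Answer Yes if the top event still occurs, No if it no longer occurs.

Counterfactual: set "Rotor brake 2 is out" to not occurred.
Safety chain lost [AND]: C rotor brake is down=not, Left pitch battery faulted=not → not all inputs occur → does not occur.
Rotor brake down [OR]: Left safety PLC fails=not, Safety chain lost=not, Standby limit switch fails=not, North brake caliper degraded=not → no input occurs → does not occur.
Pitch system lost [OR]: Hydraulic pack lost=not, #2 pitch motor is inoperative=not → no input occurs → does not occur.
Yaw brake fails [AND]: Yaw brake degraded=not, Encoder is out=not, #3 contactor faulted=not → not all inputs occur → does not occur.
Emergency stop inoperative [OR]: Yaw brake fails=not, Standby safety PLC 2 stuck=not → no input occurs → does not occur.
Converter path lost [OR]: Rotor brake 2 is out=not, #3 pitch battery 2 is inoperative=not, #3 limit switch 2 stuck=not, C brake caliper 2 is down=not → no input occurs → does not occur.
Safety chain 2 down [OR]: Emergency stop inoperative=not, Converter path lost=not → no input occurs → does not occur.
Wind turbine shutdown fails [OR]: Rotor brake down=not, Pitch system lost=not, Safety chain 2 down=not, C hydraulic pack 2 is inoperative=not → no input occurs → does not occur.

No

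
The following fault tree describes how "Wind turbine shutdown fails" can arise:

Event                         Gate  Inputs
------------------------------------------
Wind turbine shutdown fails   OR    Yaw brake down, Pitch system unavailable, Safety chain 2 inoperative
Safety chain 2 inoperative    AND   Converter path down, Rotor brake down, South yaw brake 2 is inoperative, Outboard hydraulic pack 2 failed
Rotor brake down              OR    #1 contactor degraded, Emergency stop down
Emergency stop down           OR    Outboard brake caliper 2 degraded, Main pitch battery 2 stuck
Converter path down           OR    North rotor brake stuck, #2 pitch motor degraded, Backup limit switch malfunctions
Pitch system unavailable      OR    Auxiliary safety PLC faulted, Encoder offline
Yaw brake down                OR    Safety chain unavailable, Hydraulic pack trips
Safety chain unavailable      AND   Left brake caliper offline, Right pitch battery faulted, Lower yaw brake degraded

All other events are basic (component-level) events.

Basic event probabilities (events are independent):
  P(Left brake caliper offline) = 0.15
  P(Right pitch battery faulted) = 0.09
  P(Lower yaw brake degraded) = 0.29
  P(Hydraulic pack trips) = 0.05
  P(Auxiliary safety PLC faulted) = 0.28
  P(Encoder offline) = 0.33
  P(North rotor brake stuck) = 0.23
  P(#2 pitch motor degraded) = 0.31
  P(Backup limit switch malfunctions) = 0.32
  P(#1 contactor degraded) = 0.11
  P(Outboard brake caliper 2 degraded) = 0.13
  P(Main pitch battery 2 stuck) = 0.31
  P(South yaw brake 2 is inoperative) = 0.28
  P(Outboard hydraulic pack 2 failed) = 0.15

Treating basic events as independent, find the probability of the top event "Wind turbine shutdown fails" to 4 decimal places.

P(Safety chain unavailable) [AND] = 0.15 × 0.09 × 0.29 = 0.003915
P(Yaw brake down) [OR] = 1 − (1−0.003915) × (1−0.05) = 0.053719
P(Pitch system unavailable) [OR] = 1 − (1−0.28) × (1−0.33) = 0.517600
P(Converter path down) [OR] = 1 − (1−0.23) × (1−0.31) × (1−0.32) = 0.638716
P(Emergency stop down) [OR] = 1 − (1−0.13) × (1−0.31) = 0.399700
P(Rotor brake down) [OR] = 1 − (1−0.11) × (1−0.399700) = 0.465733
P(Safety chain 2 inoperative) [AND] = 0.638716 × 0.465733 × 0.28 × 0.15 = 0.012494
P(Wind turbine shutdown fails) [OR] = 1 − (1−0.053719) × (1−0.517600) × (1−0.012494) = 0.549217
Rounded to 4 decimal places: P(Wind turbine shutdown fails) ≈ 0.5492.

0.5492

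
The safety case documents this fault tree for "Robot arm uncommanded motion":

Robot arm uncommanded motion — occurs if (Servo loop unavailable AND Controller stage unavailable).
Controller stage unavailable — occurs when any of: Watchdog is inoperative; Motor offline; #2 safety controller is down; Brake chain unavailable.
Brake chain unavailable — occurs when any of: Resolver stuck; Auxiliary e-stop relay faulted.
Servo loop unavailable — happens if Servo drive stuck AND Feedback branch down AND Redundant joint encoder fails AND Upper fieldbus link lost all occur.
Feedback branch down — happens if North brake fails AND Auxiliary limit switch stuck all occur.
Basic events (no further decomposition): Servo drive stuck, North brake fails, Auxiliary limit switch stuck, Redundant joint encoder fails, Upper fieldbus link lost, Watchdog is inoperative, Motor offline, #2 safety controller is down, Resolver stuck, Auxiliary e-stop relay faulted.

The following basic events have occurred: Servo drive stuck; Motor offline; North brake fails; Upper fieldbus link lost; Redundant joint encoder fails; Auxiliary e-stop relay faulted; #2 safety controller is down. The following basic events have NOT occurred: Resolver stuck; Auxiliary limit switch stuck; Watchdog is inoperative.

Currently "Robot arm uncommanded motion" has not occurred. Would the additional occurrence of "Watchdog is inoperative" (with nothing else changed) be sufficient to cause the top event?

No

Counterfactual: set "Watchdog is inoperative" to occurred.
Feedback branch down [AND]: North brake fails=occurs, Auxiliary limit switch stuck=not → not all inputs occur → does not occur.
Servo loop unavailable [AND]: Servo drive stuck=occurs, Feedback branch down=not, Redundant joint encoder fails=occurs, Upper fieldbus link lost=occurs → not all inputs occur → does not occur.
Brake chain unavailable [OR]: Resolver stuck=not, Auxiliary e-stop relay faulted=occurs → at least one input occurs → occurs.
Controller stage unavailable [OR]: Watchdog is inoperative=occurs, Motor offline=occurs, #2 safety controller is down=occurs, Brake chain unavailable=occurs → at least one input occurs → occurs.
Robot arm uncommanded motion [AND]: Servo loop unavailable=not, Controller stage unavailable=occurs → not all inputs occur → does not occur.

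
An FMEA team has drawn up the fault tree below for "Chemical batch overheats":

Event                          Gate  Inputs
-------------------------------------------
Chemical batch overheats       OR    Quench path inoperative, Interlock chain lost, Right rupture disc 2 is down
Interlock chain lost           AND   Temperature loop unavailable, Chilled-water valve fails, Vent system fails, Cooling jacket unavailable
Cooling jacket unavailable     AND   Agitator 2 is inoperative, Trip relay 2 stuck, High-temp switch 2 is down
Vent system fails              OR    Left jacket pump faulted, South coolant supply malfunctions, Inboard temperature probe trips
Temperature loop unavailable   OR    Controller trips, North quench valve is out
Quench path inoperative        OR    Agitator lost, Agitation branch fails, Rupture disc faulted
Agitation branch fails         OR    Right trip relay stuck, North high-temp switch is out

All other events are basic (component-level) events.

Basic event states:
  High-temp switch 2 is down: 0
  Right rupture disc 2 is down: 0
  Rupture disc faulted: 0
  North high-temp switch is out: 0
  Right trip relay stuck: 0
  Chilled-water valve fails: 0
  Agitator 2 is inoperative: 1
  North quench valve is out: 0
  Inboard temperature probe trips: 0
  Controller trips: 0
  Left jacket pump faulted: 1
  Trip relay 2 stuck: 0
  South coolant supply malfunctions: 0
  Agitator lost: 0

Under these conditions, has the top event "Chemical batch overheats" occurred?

No

Agitation branch fails [OR]: Right trip relay stuck=not, North high-temp switch is out=not → no input occurs → does not occur.
Quench path inoperative [OR]: Agitator lost=not, Agitation branch fails=not, Rupture disc faulted=not → no input occurs → does not occur.
Temperature loop unavailable [OR]: Controller trips=not, North quench valve is out=not → no input occurs → does not occur.
Vent system fails [OR]: Left jacket pump faulted=occurs, South coolant supply malfunctions=not, Inboard temperature probe trips=not → at least one input occurs → occurs.
Cooling jacket unavailable [AND]: Agitator 2 is inoperative=occurs, Trip relay 2 stuck=not, High-temp switch 2 is down=not → not all inputs occur → does not occur.
Interlock chain lost [AND]: Temperature loop unavailable=not, Chilled-water valve fails=not, Vent system fails=occurs, Cooling jacket unavailable=not → not all inputs occur → does not occur.
Chemical batch overheats [OR]: Quench path inoperative=not, Interlock chain lost=not, Right rupture disc 2 is down=not → no input occurs → does not occur.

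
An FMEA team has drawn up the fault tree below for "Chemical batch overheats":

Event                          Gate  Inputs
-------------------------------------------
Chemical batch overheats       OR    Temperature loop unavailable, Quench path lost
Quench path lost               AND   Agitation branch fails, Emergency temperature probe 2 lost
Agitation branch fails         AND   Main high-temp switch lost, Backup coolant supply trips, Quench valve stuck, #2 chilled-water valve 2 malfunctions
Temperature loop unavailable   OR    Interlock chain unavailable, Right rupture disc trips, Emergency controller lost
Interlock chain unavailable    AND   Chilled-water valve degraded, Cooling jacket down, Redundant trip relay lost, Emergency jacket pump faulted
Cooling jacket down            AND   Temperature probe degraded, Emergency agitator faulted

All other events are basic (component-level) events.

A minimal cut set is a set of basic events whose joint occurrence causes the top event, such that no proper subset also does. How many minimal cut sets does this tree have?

4

Cooling jacket down [AND]: one cut set from each child combined → 1 × 1 = 1 cut set(s).
Interlock chain unavailable [AND]: one cut set from each child combined → 1 × 1 × 1 × 1 = 1 cut set(s).
Temperature loop unavailable [OR]: union of children's cut sets → 3 cut set(s).
Agitation branch fails [AND]: one cut set from each child combined → 1 × 1 × 1 × 1 = 1 cut set(s).
Quench path lost [AND]: one cut set from each child combined → 1 × 1 = 1 cut set(s).
Chemical batch overheats [OR]: union of children's cut sets → 4 cut set(s).
Minimal cut sets: {Chilled-water valve degraded, Emergency agitator faulted, Emergency jacket pump faulted, Redundant trip relay lost, Temperature probe degraded}; {Right rupture disc trips}; {Emergency controller lost}; {#2 chilled-water valve 2 malfunctions, Backup coolant supply trips, Emergency temperature probe 2 lost, Main high-temp switch lost, Quench valve stuck}.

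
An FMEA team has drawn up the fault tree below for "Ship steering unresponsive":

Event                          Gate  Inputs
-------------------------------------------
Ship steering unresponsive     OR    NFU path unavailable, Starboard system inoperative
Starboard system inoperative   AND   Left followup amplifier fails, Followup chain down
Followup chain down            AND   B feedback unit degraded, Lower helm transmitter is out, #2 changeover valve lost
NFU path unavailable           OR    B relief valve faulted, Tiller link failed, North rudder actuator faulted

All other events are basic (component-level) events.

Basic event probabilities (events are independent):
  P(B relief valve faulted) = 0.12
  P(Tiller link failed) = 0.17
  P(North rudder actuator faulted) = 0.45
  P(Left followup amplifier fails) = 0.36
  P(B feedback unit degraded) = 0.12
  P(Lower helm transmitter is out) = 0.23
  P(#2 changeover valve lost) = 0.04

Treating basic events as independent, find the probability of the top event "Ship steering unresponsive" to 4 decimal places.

P(NFU path unavailable) [OR] = 1 − (1−0.12) × (1−0.17) × (1−0.45) = 0.598280
P(Followup chain down) [AND] = 0.12 × 0.23 × 0.04 = 0.001104
P(Starboard system inoperative) [AND] = 0.36 × 0.001104 = 0.000397
P(Ship steering unresponsive) [OR] = 1 − (1−0.598280) × (1−0.000397) = 0.598439
Rounded to 4 decimal places: P(Ship steering unresponsive) ≈ 0.5984.

0.5984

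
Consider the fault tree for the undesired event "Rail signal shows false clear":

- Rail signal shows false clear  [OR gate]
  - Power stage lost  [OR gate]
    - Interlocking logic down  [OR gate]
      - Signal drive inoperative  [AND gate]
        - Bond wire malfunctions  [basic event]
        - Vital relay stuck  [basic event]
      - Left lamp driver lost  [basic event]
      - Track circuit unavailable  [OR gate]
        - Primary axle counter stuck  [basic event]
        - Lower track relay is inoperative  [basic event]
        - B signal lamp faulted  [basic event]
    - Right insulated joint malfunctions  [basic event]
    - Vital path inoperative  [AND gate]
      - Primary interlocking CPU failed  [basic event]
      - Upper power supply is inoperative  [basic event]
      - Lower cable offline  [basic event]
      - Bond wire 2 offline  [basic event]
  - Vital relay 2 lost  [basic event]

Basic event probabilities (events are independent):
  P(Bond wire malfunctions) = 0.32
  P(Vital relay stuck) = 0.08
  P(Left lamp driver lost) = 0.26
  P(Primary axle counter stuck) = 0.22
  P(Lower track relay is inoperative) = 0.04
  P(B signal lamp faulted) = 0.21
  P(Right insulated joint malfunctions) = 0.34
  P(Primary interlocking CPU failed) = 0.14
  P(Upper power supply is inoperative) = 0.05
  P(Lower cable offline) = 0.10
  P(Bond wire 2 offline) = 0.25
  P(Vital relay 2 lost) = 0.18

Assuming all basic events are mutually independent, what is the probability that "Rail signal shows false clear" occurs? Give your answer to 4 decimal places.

0.7692

P(Signal drive inoperative) [AND] = 0.32 × 0.08 = 0.025600
P(Track circuit unavailable) [OR] = 1 − (1−0.22) × (1−0.04) × (1−0.21) = 0.408448
P(Interlocking logic down) [OR] = 1 − (1−0.025600) × (1−0.26) × (1−0.408448) = 0.573458
P(Vital path inoperative) [AND] = 0.14 × 0.05 × 0.10 × 0.25 = 0.000175
P(Power stage lost) [OR] = 1 − (1−0.573458) × (1−0.34) × (1−0.000175) = 0.718532
P(Rail signal shows false clear) [OR] = 1 − (1−0.718532) × (1−0.18) = 0.769196
Rounded to 4 decimal places: P(Rail signal shows false clear) ≈ 0.7692.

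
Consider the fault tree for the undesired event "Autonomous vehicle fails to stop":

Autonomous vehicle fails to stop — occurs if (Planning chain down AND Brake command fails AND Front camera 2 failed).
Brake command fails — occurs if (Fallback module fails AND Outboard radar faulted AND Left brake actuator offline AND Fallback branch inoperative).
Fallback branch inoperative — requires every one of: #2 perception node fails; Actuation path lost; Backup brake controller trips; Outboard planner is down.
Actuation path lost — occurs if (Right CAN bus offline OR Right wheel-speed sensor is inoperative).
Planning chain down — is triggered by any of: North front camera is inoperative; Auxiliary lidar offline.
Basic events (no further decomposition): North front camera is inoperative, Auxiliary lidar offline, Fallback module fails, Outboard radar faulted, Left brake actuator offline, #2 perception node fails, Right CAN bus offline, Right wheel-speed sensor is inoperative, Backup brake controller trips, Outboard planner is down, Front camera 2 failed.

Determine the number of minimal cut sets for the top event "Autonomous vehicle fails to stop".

4

Planning chain down [OR]: union of children's cut sets → 2 cut set(s).
Actuation path lost [OR]: union of children's cut sets → 2 cut set(s).
Fallback branch inoperative [AND]: one cut set from each child combined → 1 × 2 × 1 × 1 = 2 cut set(s).
Brake command fails [AND]: one cut set from each child combined → 1 × 1 × 1 × 2 = 2 cut set(s).
Autonomous vehicle fails to stop [AND]: one cut set from each child combined → 2 × 2 × 1 = 4 cut set(s).
Minimal cut sets: {#2 perception node fails, Backup brake controller trips, Fallback module fails, Front camera 2 failed, Left brake actuator offline, North front camera is inoperative, Outboard planner is down, Outboard radar faulted, Right CAN bus offline}; {#2 perception node fails, Backup brake controller trips, Fallback module fails, Front camera 2 failed, Left brake actuator offline, North front camera is inoperative, Outboard planner is down, Outboard radar faulted, Right wheel-speed sensor is inoperative}; {#2 perception node fails, Auxiliary lidar offline, Backup brake controller trips, Fallback module fails, Front camera 2 failed, Left brake actuator offline, Outboard planner is down, Outboard radar faulted, Right CAN bus offline}; {#2 perception node fails, Auxiliary lidar offline, Backup brake controller trips, Fallback module fails, Front camera 2 failed, Left brake actuator offline, Outboard planner is down, Outboard radar faulted, Right wheel-speed sensor is inoperative}.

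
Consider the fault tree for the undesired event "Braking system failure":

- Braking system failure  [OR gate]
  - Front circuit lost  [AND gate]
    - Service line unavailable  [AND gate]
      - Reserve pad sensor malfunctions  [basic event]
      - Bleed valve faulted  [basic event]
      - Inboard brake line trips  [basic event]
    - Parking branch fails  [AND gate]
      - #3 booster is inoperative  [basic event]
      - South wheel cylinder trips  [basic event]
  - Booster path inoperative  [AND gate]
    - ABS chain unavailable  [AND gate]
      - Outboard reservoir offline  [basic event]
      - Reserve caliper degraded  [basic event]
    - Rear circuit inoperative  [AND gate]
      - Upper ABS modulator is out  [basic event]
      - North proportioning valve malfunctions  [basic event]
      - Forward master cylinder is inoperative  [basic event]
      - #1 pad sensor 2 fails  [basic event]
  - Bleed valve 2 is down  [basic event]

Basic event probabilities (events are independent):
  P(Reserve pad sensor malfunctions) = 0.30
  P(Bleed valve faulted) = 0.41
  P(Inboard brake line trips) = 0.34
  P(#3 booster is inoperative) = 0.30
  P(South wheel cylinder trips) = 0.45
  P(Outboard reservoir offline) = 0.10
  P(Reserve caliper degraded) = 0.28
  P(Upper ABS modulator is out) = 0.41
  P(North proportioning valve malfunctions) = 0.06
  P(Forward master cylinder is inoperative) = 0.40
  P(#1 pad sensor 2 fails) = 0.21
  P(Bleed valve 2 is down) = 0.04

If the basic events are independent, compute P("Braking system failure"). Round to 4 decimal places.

P(Service line unavailable) [AND] = 0.30 × 0.41 × 0.34 = 0.041820
P(Parking branch fails) [AND] = 0.30 × 0.45 = 0.135000
P(Front circuit lost) [AND] = 0.041820 × 0.135000 = 0.005646
P(ABS chain unavailable) [AND] = 0.10 × 0.28 = 0.028000
P(Rear circuit inoperative) [AND] = 0.41 × 0.06 × 0.40 × 0.21 = 0.002066
P(Booster path inoperative) [AND] = 0.028000 × 0.002066 = 0.000058
P(Braking system failure) [OR] = 1 − (1−0.005646) × (1−0.000058) × (1−0.04) = 0.045476
Rounded to 4 decimal places: P(Braking system failure) ≈ 0.0455.

0.0455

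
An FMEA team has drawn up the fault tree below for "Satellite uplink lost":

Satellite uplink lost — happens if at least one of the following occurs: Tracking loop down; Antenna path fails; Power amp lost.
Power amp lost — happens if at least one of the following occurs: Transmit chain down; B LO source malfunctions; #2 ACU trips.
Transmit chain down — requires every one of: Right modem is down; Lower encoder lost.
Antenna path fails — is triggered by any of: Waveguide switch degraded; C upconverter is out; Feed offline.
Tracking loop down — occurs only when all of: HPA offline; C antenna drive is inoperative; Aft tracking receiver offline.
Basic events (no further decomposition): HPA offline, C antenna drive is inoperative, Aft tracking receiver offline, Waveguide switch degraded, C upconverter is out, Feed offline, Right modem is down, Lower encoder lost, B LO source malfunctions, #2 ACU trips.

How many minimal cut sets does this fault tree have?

Tracking loop down [AND]: one cut set from each child combined → 1 × 1 × 1 = 1 cut set(s).
Antenna path fails [OR]: union of children's cut sets → 3 cut set(s).
Transmit chain down [AND]: one cut set from each child combined → 1 × 1 = 1 cut set(s).
Power amp lost [OR]: union of children's cut sets → 3 cut set(s).
Satellite uplink lost [OR]: union of children's cut sets → 7 cut set(s).
Minimal cut sets: {Aft tracking receiver offline, C antenna drive is inoperative, HPA offline}; {Waveguide switch degraded}; {C upconverter is out}; {Feed offline}; {Lower encoder lost, Right modem is down}; {B LO source malfunctions}; {#2 ACU trips}.

7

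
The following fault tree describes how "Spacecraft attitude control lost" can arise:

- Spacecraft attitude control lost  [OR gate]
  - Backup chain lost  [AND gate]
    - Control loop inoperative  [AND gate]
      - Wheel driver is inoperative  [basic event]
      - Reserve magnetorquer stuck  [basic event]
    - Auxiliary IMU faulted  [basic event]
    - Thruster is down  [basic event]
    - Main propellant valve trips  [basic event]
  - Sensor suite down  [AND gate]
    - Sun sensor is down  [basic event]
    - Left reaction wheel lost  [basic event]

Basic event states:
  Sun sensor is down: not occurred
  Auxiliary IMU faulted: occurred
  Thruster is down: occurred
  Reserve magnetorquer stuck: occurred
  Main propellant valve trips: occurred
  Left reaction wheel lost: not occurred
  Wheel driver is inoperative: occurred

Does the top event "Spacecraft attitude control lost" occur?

Control loop inoperative [AND]: Wheel driver is inoperative=occurs, Reserve magnetorquer stuck=occurs → all inputs occur → occurs.
Backup chain lost [AND]: Control loop inoperative=occurs, Auxiliary IMU faulted=occurs, Thruster is down=occurs, Main propellant valve trips=occurs → all inputs occur → occurs.
Sensor suite down [AND]: Sun sensor is down=not, Left reaction wheel lost=not → not all inputs occur → does not occur.
Spacecraft attitude control lost [OR]: Backup chain lost=occurs, Sensor suite down=not → at least one input occurs → occurs.

Yes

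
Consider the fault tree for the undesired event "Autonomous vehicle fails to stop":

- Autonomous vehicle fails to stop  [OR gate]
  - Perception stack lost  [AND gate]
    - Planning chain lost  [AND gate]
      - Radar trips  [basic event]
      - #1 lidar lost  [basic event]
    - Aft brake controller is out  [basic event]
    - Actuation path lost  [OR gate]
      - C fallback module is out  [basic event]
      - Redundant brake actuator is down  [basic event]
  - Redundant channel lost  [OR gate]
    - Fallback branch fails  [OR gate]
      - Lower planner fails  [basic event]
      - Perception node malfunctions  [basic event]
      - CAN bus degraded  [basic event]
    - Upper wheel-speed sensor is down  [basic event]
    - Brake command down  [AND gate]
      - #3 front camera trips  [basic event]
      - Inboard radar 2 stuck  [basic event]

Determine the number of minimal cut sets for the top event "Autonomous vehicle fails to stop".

Planning chain lost [AND]: one cut set from each child combined → 1 × 1 = 1 cut set(s).
Actuation path lost [OR]: union of children's cut sets → 2 cut set(s).
Perception stack lost [AND]: one cut set from each child combined → 1 × 1 × 2 = 2 cut set(s).
Fallback branch fails [OR]: union of children's cut sets → 3 cut set(s).
Brake command down [AND]: one cut set from each child combined → 1 × 1 = 1 cut set(s).
Redundant channel lost [OR]: union of children's cut sets → 5 cut set(s).
Autonomous vehicle fails to stop [OR]: union of children's cut sets → 7 cut set(s).
Minimal cut sets: {#1 lidar lost, Aft brake controller is out, C fallback module is out, Radar trips}; {#1 lidar lost, Aft brake controller is out, Radar trips, Redundant brake actuator is down}; {Lower planner fails}; {Perception node malfunctions}; {CAN bus degraded}; {Upper wheel-speed sensor is down}; {#3 front camera trips, Inboard radar 2 stuck}.

7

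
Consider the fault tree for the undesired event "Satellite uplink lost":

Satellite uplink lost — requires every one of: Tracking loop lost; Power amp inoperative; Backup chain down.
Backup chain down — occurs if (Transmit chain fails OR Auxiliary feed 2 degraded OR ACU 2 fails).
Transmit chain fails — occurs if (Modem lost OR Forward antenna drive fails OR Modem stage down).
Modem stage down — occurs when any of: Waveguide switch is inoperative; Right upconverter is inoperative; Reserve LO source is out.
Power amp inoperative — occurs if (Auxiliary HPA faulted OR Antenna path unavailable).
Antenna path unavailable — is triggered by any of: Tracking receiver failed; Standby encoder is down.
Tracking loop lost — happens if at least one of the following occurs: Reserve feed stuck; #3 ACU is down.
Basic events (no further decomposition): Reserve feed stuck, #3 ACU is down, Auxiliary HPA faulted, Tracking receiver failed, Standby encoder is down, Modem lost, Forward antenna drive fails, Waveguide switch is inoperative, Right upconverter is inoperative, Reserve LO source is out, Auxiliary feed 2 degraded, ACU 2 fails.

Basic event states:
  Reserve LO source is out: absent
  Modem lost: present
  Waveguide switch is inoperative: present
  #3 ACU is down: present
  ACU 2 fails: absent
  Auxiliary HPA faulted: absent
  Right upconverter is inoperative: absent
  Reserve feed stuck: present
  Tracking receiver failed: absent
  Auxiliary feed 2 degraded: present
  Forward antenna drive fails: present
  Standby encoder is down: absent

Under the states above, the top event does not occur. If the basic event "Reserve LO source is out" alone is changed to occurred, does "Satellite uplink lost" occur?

No

Counterfactual: set "Reserve LO source is out" to occurred.
Tracking loop lost [OR]: Reserve feed stuck=occurs, #3 ACU is down=occurs → at least one input occurs → occurs.
Antenna path unavailable [OR]: Tracking receiver failed=not, Standby encoder is down=not → no input occurs → does not occur.
Power amp inoperative [OR]: Auxiliary HPA faulted=not, Antenna path unavailable=not → no input occurs → does not occur.
Modem stage down [OR]: Waveguide switch is inoperative=occurs, Right upconverter is inoperative=not, Reserve LO source is out=occurs → at least one input occurs → occurs.
Transmit chain fails [OR]: Modem lost=occurs, Forward antenna drive fails=occurs, Modem stage down=occurs → at least one input occurs → occurs.
Backup chain down [OR]: Transmit chain fails=occurs, Auxiliary feed 2 degraded=occurs, ACU 2 fails=not → at least one input occurs → occurs.
Satellite uplink lost [AND]: Tracking loop lost=occurs, Power amp inoperative=not, Backup chain down=occurs → not all inputs occur → does not occur.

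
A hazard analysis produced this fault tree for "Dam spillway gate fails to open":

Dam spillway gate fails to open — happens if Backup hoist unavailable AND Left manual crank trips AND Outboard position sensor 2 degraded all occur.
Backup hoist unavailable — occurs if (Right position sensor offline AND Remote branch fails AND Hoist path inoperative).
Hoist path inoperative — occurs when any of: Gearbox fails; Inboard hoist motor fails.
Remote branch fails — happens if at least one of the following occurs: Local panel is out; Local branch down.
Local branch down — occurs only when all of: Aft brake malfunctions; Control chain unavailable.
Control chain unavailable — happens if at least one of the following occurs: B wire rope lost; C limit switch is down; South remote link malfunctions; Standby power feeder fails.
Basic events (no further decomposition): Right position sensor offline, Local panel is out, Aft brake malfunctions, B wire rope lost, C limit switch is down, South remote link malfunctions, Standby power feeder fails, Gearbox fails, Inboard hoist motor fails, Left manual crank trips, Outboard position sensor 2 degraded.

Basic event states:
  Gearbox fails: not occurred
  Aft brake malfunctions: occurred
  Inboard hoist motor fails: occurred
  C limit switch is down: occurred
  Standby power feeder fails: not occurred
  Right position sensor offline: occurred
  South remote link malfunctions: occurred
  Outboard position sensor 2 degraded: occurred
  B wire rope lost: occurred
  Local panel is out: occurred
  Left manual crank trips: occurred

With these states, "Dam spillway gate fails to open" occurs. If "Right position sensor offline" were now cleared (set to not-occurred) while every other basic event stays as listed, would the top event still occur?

Counterfactual: set "Right position sensor offline" to not occurred.
Control chain unavailable [OR]: B wire rope lost=occurs, C limit switch is down=occurs, South remote link malfunctions=occurs, Standby power feeder fails=not → at least one input occurs → occurs.
Local branch down [AND]: Aft brake malfunctions=occurs, Control chain unavailable=occurs → all inputs occur → occurs.
Remote branch fails [OR]: Local panel is out=occurs, Local branch down=occurs → at least one input occurs → occurs.
Hoist path inoperative [OR]: Gearbox fails=not, Inboard hoist motor fails=occurs → at least one input occurs → occurs.
Backup hoist unavailable [AND]: Right position sensor offline=not, Remote branch fails=occurs, Hoist path inoperative=occurs → not all inputs occur → does not occur.
Dam spillway gate fails to open [AND]: Backup hoist unavailable=not, Left manual crank trips=occurs, Outboard position sensor 2 degraded=occurs → not all inputs occur → does not occur.

No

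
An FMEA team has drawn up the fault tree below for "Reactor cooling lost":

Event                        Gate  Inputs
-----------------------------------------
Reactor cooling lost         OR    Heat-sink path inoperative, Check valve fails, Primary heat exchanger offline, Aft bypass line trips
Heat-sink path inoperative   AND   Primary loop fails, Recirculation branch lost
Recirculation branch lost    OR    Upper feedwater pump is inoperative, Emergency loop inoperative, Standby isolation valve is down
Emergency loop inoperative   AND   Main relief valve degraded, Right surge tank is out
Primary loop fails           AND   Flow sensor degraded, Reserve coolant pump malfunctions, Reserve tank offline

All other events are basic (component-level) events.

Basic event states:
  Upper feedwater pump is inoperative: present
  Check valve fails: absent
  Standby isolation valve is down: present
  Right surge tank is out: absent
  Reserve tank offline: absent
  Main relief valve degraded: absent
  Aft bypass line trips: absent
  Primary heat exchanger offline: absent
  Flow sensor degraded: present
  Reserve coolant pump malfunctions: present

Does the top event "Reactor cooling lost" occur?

No

Primary loop fails [AND]: Flow sensor degraded=occurs, Reserve coolant pump malfunctions=occurs, Reserve tank offline=not → not all inputs occur → does not occur.
Emergency loop inoperative [AND]: Main relief valve degraded=not, Right surge tank is out=not → not all inputs occur → does not occur.
Recirculation branch lost [OR]: Upper feedwater pump is inoperative=occurs, Emergency loop inoperative=not, Standby isolation valve is down=occurs → at least one input occurs → occurs.
Heat-sink path inoperative [AND]: Primary loop fails=not, Recirculation branch lost=occurs → not all inputs occur → does not occur.
Reactor cooling lost [OR]: Heat-sink path inoperative=not, Check valve fails=not, Primary heat exchanger offline=not, Aft bypass line trips=not → no input occurs → does not occur.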